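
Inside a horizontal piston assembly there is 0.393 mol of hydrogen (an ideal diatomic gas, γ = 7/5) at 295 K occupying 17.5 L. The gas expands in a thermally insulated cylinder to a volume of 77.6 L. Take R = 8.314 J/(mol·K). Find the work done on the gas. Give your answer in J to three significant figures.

Adiabatic: TV^(γ−1) = const with γ = 7/5.
T₂ = T₁ (V₁/V₂)^(γ−1) = 295 × (17.5/77.6)^0.4 = 295 × 0.5512 = 162.6 K.
W_by = nCᵥ(T₁ − T₂) = (0.393)(20.79)(295 − 162.6) = 1082 J.
Work on gas = −W_by = -1082 J.

W ≈ -1080 J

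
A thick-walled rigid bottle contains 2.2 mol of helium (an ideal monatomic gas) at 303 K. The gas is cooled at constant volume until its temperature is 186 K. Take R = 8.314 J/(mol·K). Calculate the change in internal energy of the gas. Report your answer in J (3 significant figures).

Constant volume ⇒ W = 0, so Q = ΔU = nCᵥΔT with Cᵥ = 3R/2 = 12.47 J/(mol·K).
ΔU = (2.2)(12.47)(186 − 303) = -3210 J.

ΔU ≈ -3210 J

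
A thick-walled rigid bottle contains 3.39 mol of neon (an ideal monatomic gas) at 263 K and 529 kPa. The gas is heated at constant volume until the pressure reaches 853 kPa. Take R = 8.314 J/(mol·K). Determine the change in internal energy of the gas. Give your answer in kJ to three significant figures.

ΔU ≈ 6.81 kJ

Constant volume ⇒ W = 0, so Q = ΔU = nCᵥΔT with Cᵥ = 3R/2 = 12.47 J/(mol·K).
At constant V, T₂/T₁ = P₂/P₁ ⇒ ΔT = T₁(P₂/P₁ − 1) = 263·(853/529 − 1) = 161.1 K.
ΔU = (3.39)(12.47)(161.1) = 6810 J.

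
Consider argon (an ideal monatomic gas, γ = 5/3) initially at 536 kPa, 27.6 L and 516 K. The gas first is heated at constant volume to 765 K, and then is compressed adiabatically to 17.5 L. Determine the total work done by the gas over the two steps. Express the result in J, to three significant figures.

Step 1 (isochoric): W = 0 (constant volume).
After step 1: P = 794.7 kPa (V unchanged).
Step 2 (adiabatic): W = (P₁V₁ − P₂V₂)/(γ−1) = (21932 − 29717)/0.667 = -11676 J.
W_total = 0 − 11676 = -11676 J.

W_total ≈ -11700 J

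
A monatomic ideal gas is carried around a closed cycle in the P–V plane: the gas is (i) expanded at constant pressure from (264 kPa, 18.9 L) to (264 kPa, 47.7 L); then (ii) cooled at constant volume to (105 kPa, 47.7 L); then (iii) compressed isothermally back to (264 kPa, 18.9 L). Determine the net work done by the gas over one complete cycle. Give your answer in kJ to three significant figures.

W_net ≈ 2.97 kJ

Leg (i): W = PΔV = (264)(47.7 − 18.9) = 7603 J.
Leg (ii): W = 0.
Leg (iii): W = PᵢVᵢ ln(V_f/Vᵢ) = (5008) ln(18.9/47.7) = -4637 J.
W_net = 7603 − 4637 = 2966 J.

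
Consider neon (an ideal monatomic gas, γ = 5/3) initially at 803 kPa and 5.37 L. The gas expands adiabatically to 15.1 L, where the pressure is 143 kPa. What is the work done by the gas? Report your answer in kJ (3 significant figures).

Adiabatic: W = (P₁V₁ − P₂V₂)/(γ − 1) with γ = 5/3.
P₁V₁ = 4312 J, P₂V₂ = 2159 J.
W = (4312 − 2159) / 0.6667 = 3229 J.

W ≈ 3.23 kJ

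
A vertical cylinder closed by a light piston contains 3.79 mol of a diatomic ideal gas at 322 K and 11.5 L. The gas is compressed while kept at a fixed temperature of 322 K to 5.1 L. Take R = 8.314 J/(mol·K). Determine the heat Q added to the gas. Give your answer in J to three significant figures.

Q ≈ -8250 J

Isothermal ⇒ ΔU = 0, so Q = W = nRT ln(V₂/V₁).
Q = (3.79)(8.314)(322) ln(5.1/11.5) = 10146 × -0.8131 = -8250 J.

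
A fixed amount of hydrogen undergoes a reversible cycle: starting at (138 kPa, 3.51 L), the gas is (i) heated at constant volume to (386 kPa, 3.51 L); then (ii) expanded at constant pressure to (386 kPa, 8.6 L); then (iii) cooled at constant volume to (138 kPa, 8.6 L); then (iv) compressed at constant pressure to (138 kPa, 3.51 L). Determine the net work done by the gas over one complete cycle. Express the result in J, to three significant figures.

W_net ≈ 1260 J

Constant-volume legs do no work.
W(ii) = (386)(8.6 − 3.51) = 1965 J; W(iv) = (138)(3.51 − 8.6) = -702.4 J.
W_net = 1965 − 702.4 = 1262 J (the clockwise enclosed area).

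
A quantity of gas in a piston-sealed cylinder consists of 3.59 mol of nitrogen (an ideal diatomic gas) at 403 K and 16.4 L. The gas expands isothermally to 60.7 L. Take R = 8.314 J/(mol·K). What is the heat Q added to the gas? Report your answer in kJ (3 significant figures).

Isothermal ⇒ ΔU = 0, so Q = W = nRT ln(V₂/V₁).
Q = (3.59)(8.314)(403) ln(60.7/16.4) = 12028 × 1.309 = 15741 J.

Q ≈ 15.7 kJ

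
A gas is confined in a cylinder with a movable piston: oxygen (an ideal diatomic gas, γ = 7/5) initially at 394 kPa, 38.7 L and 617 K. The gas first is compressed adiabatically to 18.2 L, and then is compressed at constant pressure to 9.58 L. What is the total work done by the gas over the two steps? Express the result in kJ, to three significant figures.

W_total ≈ -23.2 kJ

Step 1 (adiabatic): W = (P₁V₁ − P₂V₂)/(γ−1) = (15248 − 20619)/0.4 = -13427 J.
After step 1: P = 1133 kPa, V = 18.2 L, T = 834.3 K.
Step 2 (isobaric): W = PΔV = (1133 kPa)(9.58 − 18.2 L) = -9766 J.
W_total = -13427 − 9766 = -23193 J.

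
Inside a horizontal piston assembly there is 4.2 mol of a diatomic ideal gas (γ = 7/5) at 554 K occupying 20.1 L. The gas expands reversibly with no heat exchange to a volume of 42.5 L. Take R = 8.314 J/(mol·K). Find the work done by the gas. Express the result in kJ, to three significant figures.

Adiabatic: TV^(γ−1) = const with γ = 7/5.
T₂ = T₁ (V₁/V₂)^(γ−1) = 554 × (20.1/42.5)^0.4 = 554 × 0.7412 = 410.6 K.
W_by = nCᵥ(T₁ − T₂) = (4.2)(20.79)(554 − 410.6) = 12517 J.

W ≈ 12.5 kJ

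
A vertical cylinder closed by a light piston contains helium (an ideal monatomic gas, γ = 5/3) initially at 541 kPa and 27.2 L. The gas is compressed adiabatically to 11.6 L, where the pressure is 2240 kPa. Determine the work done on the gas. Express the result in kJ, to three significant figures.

Adiabatic: W = (P₁V₁ − P₂V₂)/(γ − 1) with γ = 5/3.
P₁V₁ = 14715 J, P₂V₂ = 25984 J.
W = (14715 − 25984) / 0.6667 = -16903 J.
Work on gas = −W_by = 16903 J.

W ≈ 16.9 kJ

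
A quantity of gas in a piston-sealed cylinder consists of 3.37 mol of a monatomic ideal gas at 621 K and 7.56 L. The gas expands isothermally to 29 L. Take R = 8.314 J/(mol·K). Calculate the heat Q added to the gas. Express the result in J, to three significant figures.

Isothermal ⇒ ΔU = 0, so Q = W = nRT ln(V₂/V₁).
Q = (3.37)(8.314)(621) ln(29/7.56) = 17399 × 1.344 = 23392 J.

Q ≈ 23400 J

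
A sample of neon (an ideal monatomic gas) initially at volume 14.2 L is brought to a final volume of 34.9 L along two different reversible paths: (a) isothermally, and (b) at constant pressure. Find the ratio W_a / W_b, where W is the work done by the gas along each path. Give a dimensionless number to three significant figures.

Path (a) isothermal: W = P₁V₁ ln(V₂/V₁) → W_a/(P₁V₁) = 0.8992.
Path (b) isobaric: W = P₁(V₂ − V₁) → W_b/(P₁V₁) = 1.458.
W_a / W_b = 0.8992 / 1.458 = 0.6169.

W_a / W_b ≈ 0.617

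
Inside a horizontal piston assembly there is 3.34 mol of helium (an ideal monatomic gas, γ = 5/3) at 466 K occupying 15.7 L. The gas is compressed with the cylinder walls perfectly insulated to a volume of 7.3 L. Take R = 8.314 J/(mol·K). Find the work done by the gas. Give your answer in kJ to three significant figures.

W ≈ -12.9 kJ

Adiabatic: TV^(γ−1) = const with γ = 5/3.
T₂ = T₁ (V₁/V₂)^(γ−1) = 466 × (15.7/7.3)^0.667 = 466 × 1.666 = 776.4 K.
W_by = nCᵥ(T₁ − T₂) = (3.34)(12.47)(466 − 776.4) = -12930 J.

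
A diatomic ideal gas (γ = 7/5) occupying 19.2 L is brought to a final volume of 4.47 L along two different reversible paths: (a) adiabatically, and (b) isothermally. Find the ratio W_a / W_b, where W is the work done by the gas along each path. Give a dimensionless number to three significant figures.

W_a / W_b ≈ 1.36

Path (a) adiabatic: W = P₁V₁(1 − (V₁/V₂)^(γ−1))/(γ−1) → W_a/(P₁V₁) = -1.979.
Path (b) isothermal: W = P₁V₁ ln(V₂/V₁) → W_b/(P₁V₁) = -1.458.
W_a / W_b = -1.979 / -1.458 = 1.357.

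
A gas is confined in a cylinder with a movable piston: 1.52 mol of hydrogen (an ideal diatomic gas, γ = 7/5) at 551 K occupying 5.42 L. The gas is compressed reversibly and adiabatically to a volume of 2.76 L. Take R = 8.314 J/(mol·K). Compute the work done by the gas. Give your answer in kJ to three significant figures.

W ≈ -5.39 kJ

Adiabatic: TV^(γ−1) = const with γ = 7/5.
T₂ = T₁ (V₁/V₂)^(γ−1) = 551 × (5.42/2.76)^0.4 = 551 × 1.31 = 721.8 K.
W_by = nCᵥ(T₁ − T₂) = (1.52)(20.79)(551 − 721.8) = -5395 J.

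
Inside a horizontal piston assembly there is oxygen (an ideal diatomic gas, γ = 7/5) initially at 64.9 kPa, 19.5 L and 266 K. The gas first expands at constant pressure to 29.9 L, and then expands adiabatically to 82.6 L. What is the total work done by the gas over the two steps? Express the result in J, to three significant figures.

W_total ≈ 2300 J

Step 1 (isobaric): W = PΔV = (64.9 kPa)(29.9 − 19.5 L) = 675 J.
After step 1: P = 64.9 kPa, V = 29.9 L, T = 407.9 K.
Step 2 (adiabatic): W = (P₁V₁ − P₂V₂)/(γ−1) = (1941 − 1292)/0.4 = 1620 J.
W_total = 675 + 1620 = 2295 J.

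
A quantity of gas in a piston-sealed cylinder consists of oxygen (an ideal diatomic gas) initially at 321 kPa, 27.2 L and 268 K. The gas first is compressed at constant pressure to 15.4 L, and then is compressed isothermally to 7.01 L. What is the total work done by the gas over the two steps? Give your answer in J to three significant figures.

Step 1 (isobaric): W = PΔV = (321 kPa)(15.4 − 27.2 L) = -3788 J.
After step 1: P = 321 kPa, V = 15.4 L, T = 151.7 K.
Step 2 (isothermal): W = P₁V₁ ln(V₂/V₁) = (4943) ln(7.01/15.4) = -3891 J.
W_total = -3788 − 3891 = -7678 J.

W_total ≈ -7680 J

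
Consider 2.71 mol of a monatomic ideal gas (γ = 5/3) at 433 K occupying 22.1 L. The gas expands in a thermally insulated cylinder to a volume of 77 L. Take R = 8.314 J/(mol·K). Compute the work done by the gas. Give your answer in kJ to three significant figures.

Adiabatic: TV^(γ−1) = const with γ = 5/3.
T₂ = T₁ (V₁/V₂)^(γ−1) = 433 × (22.1/77)^0.667 = 433 × 0.4351 = 188.4 K.
W_by = nCᵥ(T₁ − T₂) = (2.71)(12.47)(433 − 188.4) = 8266 J.

W ≈ 8.27 kJ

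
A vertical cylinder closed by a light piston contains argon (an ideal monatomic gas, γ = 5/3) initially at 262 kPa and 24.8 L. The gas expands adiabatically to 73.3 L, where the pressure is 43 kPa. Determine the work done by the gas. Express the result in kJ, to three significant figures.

Adiabatic: W = (P₁V₁ − P₂V₂)/(γ − 1) with γ = 5/3.
P₁V₁ = 6498 J, P₂V₂ = 3152 J.
W = (6498 − 3152) / 0.6667 = 5019 J.

W ≈ 5.02 kJ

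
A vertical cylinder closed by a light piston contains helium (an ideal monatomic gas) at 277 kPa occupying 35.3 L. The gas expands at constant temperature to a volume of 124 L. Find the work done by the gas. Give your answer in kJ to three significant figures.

W ≈ 12.3 kJ

Isothermal: W = nRT ln(V₂/V₁) = P₁V₁ ln(V₂/V₁).
P₁V₁ = (277 kPa)(35.3 L) = 9778 J.
W = 9778 × ln(124/35.3) = 9778 × 1.256
W_by_gas = 12285 J.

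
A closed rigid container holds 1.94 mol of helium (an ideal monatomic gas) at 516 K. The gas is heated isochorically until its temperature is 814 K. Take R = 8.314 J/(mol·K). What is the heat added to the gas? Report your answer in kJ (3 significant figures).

Constant volume ⇒ W = 0, so Q = ΔU = nCᵥΔT with Cᵥ = 3R/2 = 12.47 J/(mol·K).
ΔU = (1.94)(12.47)(814 − 516) = 7210 J.

Q ≈ 7.21 kJ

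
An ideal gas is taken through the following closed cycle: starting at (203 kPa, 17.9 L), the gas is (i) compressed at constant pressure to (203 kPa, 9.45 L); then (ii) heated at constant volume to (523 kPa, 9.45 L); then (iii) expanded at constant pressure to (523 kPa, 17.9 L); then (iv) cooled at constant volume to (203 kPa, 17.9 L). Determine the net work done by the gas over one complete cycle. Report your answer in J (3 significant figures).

W_net ≈ 2700 J

Constant-volume legs do no work.
W(i) = (203)(9.45 − 17.9) = -1715 J; W(iii) = (523)(17.9 − 9.45) = 4419 J.
W_net = -1715 + 4419 = 2704 J (the clockwise enclosed area).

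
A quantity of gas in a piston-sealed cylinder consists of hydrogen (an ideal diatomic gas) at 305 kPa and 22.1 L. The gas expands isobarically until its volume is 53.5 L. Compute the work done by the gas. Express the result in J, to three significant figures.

Isobaric: W = P ΔV.
W = (305 kPa)(53.5 − 22.1 L) = (305)(31.4) = 9577 J.

W ≈ 9580 J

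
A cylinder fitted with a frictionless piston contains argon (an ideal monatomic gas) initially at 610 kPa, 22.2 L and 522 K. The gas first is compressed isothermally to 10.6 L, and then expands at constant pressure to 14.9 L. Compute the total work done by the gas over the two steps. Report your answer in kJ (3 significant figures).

Step 1 (isothermal): W = P₁V₁ ln(V₂/V₁) = (13542) ln(10.6/22.2) = -10011 J.
After step 1: P = 1278 kPa, V = 10.6 L, T = 522 K.
Step 2 (isobaric): W = PΔV = (1278 kPa)(14.9 − 10.6 L) = 5493 J.
W_total = -10011 + 5493 = -4517 J.

W_total ≈ -4.52 kJ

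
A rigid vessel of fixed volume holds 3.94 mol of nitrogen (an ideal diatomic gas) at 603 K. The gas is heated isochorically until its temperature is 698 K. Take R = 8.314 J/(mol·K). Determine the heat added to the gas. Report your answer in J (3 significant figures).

Q ≈ 7780 J

Constant volume ⇒ W = 0, so Q = ΔU = nCᵥΔT with Cᵥ = 5R/2 = 20.79 J/(mol·K).
ΔU = (3.94)(20.79)(698 − 603) = 7780 J.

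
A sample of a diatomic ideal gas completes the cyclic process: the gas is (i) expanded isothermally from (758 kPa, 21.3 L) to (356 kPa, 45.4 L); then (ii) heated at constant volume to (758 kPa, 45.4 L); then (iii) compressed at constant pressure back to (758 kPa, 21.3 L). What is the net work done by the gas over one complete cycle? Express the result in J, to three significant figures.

Leg (i): W = PᵢVᵢ ln(V_f/Vᵢ) = (16145) ln(45.4/21.3) = 12219 J.
Leg (ii): W = 0.
Leg (iii): W = PΔV = (758)(21.3 − 45.4) = -18268 J.
W_net = 12219 − 18268 = -6049 J.

W_net ≈ -6050 J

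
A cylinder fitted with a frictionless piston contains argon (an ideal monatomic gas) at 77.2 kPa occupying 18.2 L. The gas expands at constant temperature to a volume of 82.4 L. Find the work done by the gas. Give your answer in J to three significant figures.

Isothermal: W = nRT ln(V₂/V₁) = P₁V₁ ln(V₂/V₁).
P₁V₁ = (77.2 kPa)(18.2 L) = 1405 J.
W = 1405 × ln(82.4/18.2) = 1405 × 1.51
W_by_gas = 2122 J.

W ≈ 2120 J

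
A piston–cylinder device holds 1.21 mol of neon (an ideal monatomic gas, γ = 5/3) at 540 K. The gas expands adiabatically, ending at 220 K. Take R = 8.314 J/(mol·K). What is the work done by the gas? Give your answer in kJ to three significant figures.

W ≈ 4.83 kJ

Adiabatic ⇒ Q = 0, so W_by = −ΔU = nCᵥ(T₁ − T₂).
Cᵥ = 3R/2 = 12.47 J/(mol·K).
W = (1.21)(12.47)(540 − 220) = 4829 J.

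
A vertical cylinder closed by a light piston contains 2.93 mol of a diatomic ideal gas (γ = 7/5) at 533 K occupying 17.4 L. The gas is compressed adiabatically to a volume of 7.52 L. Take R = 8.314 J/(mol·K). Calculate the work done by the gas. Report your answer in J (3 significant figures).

Adiabatic: TV^(γ−1) = const with γ = 7/5.
T₂ = T₁ (V₁/V₂)^(γ−1) = 533 × (17.4/7.52)^0.4 = 533 × 1.399 = 745.5 K.
W_by = nCᵥ(T₁ − T₂) = (2.93)(20.79)(533 − 745.5) = -12943 J.

W ≈ -12900 J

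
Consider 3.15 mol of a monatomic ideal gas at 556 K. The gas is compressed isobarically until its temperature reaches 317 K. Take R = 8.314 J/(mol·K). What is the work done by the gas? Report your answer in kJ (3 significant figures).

W ≈ -6.26 kJ

Isobaric: W = P ΔV = nR ΔT.
W = (3.15)(8.314)(317 − 556) = -6259 J.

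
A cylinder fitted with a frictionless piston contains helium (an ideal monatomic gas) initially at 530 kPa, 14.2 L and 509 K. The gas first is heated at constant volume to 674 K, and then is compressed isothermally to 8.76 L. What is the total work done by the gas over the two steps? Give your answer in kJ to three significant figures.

W_total ≈ -4.81 kJ

Step 1 (isochoric): W = 0 (constant volume).
After step 1: P = 701.8 kPa (V unchanged).
Step 2 (isothermal): W = P₁V₁ ln(V₂/V₁) = (9966) ln(8.76/14.2) = -4814 J.
W_total = 0 − 4814 = -4814 J.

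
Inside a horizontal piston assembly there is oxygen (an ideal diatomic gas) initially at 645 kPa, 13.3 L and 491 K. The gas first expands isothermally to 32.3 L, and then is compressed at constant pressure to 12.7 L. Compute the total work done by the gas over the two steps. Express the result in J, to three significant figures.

Step 1 (isothermal): W = P₁V₁ ln(V₂/V₁) = (8578) ln(32.3/13.3) = 7612 J.
After step 1: P = 265.6 kPa, V = 32.3 L, T = 491 K.
Step 2 (isobaric): W = PΔV = (265.6 kPa)(12.7 − 32.3 L) = -5206 J.
W_total = 7612 − 5206 = 2406 J.

W_total ≈ 2410 J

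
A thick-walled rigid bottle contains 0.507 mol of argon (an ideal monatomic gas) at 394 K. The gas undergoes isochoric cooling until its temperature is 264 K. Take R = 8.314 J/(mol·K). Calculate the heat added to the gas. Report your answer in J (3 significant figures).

Constant volume ⇒ W = 0, so Q = ΔU = nCᵥΔT with Cᵥ = 3R/2 = 12.47 J/(mol·K).
ΔU = (0.507)(12.47)(264 − 394) = -822 J.

Q ≈ -822 J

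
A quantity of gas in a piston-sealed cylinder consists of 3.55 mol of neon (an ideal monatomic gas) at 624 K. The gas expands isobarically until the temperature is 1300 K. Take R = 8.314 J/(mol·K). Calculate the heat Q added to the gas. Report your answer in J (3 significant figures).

Q ≈ 49900 J

Isobaric: W = nRΔT = (3.55)(8.314)(676) = 19952 J.
ΔU = nCᵥΔT with Cᵥ = 3R/2: ΔU = (3.55)(12.47)(676) = 29928 J.
Q = ΔU + W = 29928 + 19952 = 49880 J.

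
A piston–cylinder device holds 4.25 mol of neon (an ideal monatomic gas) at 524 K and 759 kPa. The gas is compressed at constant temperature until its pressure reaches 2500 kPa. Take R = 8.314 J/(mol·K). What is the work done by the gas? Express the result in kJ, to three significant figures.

Isothermal process: W = nRT ln(V₂/V₁) = nRT ln(P₁/P₂).
W = (4.25)(8.314)(524) × ln(759/2500)
  = 18515 × ln(0.3036) = 18515 × -1.192
W_by_gas = -22071 J.

W ≈ -22.1 kJ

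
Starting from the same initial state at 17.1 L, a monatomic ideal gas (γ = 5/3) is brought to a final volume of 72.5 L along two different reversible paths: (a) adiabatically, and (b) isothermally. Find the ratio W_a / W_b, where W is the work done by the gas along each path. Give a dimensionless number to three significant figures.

W_a / W_b ≈ 0.642

Path (a) adiabatic: W = P₁V₁(1 − (V₁/V₂)^(γ−1))/(γ−1) → W_a/(P₁V₁) = 0.9274.
Path (b) isothermal: W = P₁V₁ ln(V₂/V₁) → W_b/(P₁V₁) = 1.445.
W_a / W_b = 0.9274 / 1.445 = 0.642.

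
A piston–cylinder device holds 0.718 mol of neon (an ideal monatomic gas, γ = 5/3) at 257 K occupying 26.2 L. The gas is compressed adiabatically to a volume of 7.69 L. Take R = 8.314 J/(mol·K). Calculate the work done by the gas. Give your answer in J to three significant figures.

Adiabatic: TV^(γ−1) = const with γ = 5/3.
T₂ = T₁ (V₁/V₂)^(γ−1) = 257 × (26.2/7.69)^0.667 = 257 × 2.264 = 581.9 K.
W_by = nCᵥ(T₁ − T₂) = (0.718)(12.47)(257 − 581.9) = -2909 J.

W ≈ -2910 J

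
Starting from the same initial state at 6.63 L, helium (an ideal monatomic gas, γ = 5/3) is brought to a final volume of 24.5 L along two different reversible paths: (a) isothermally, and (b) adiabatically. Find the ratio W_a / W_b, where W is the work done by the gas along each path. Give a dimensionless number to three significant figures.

Path (a) isothermal: W = P₁V₁ ln(V₂/V₁) → W_a/(P₁V₁) = 1.307.
Path (b) adiabatic: W = P₁V₁(1 − (V₁/V₂)^(γ−1))/(γ−1) → W_b/(P₁V₁) = 0.8724.
W_a / W_b = 1.307 / 0.8724 = 1.498.

W_a / W_b ≈ 1.50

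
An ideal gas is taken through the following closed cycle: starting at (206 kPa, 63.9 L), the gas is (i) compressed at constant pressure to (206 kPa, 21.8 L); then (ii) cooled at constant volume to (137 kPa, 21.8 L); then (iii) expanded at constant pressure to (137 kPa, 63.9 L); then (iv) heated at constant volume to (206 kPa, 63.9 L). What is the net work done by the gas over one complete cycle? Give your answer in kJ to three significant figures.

W_net ≈ -2.90 kJ

Constant-volume legs do no work.
W(i) = (206)(21.8 − 63.9) = -8673 J; W(iii) = (137)(63.9 − 21.8) = 5768 J.
W_net = -8673 + 5768 = -2905 J (the counter-clockwise enclosed area).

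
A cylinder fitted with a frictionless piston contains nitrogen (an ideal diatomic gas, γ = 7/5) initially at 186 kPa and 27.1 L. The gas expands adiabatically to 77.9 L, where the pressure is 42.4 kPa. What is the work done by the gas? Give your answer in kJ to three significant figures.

W ≈ 4.34 kJ

Adiabatic: W = (P₁V₁ − P₂V₂)/(γ − 1) with γ = 7/5.
P₁V₁ = 5041 J, P₂V₂ = 3303 J.
W = (5041 − 3303) / 0.4 = 4344 J.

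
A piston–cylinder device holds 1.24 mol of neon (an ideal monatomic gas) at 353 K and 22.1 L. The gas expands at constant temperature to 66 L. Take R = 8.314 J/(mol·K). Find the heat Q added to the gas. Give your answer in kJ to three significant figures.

Isothermal ⇒ ΔU = 0, so Q = W = nRT ln(V₂/V₁).
Q = (1.24)(8.314)(353) ln(66/22.1) = 3639 × 1.094 = 3982 J.

Q ≈ 3.98 kJ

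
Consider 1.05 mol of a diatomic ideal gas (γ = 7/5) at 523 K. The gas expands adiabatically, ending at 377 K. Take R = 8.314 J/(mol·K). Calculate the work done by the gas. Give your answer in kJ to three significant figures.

W ≈ 3.19 kJ

Adiabatic ⇒ Q = 0, so W_by = −ΔU = nCᵥ(T₁ − T₂).
Cᵥ = 5R/2 = 20.79 J/(mol·K).
W = (1.05)(20.79)(523 − 377) = 3186 J.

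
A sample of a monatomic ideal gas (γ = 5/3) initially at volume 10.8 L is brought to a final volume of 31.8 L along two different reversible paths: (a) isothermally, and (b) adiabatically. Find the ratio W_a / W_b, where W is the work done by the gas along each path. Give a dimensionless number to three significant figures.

Path (a) isothermal: W = P₁V₁ ln(V₂/V₁) → W_a/(P₁V₁) = 1.08.
Path (b) adiabatic: W = P₁V₁(1 − (V₁/V₂)^(γ−1))/(γ−1) → W_b/(P₁V₁) = 0.7698.
W_a / W_b = 1.08 / 0.7698 = 1.403.

W_a / W_b ≈ 1.40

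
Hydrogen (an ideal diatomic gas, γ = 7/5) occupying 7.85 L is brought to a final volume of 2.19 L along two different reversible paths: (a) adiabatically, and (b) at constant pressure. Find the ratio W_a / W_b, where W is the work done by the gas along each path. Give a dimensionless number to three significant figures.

W_a / W_b ≈ 2.31

Path (a) adiabatic: W = P₁V₁(1 − (V₁/V₂)^(γ−1))/(γ−1) → W_a/(P₁V₁) = -1.666.
Path (b) isobaric: W = P₁(V₂ − V₁) → W_b/(P₁V₁) = -0.721.
W_a / W_b = -1.666 / -0.721 = 2.31.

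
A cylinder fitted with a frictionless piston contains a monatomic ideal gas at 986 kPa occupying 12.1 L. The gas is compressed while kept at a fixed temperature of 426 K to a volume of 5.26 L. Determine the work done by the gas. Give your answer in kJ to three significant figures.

Isothermal: W = nRT ln(V₂/V₁) = P₁V₁ ln(V₂/V₁).
P₁V₁ = (986 kPa)(12.1 L) = 11931 J.
W = 11931 × ln(5.26/12.1) = 11931 × -0.8331
W_by_gas = -9939 J.

W ≈ -9.94 kJ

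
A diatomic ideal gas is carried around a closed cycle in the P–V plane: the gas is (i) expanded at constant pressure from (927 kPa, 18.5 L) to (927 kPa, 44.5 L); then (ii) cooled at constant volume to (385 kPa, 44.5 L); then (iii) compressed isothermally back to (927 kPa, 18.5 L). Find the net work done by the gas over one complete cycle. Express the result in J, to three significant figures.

Leg (i): W = PΔV = (927)(44.5 − 18.5) = 24102 J.
Leg (ii): W = 0.
Leg (iii): W = PᵢVᵢ ln(V_f/Vᵢ) = (17132) ln(18.5/44.5) = -15038 J.
W_net = 24102 − 15038 = 9064 J.

W_net ≈ 9060 J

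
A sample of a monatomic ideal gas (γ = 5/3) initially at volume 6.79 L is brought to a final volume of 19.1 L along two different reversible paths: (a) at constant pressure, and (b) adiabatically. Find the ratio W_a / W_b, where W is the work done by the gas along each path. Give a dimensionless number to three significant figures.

W_a / W_b ≈ 2.43

Path (a) isobaric: W = P₁(V₂ − V₁) → W_a/(P₁V₁) = 1.813.
Path (b) adiabatic: W = P₁V₁(1 − (V₁/V₂)^(γ−1))/(γ−1) → W_b/(P₁V₁) = 0.7473.
W_a / W_b = 1.813 / 0.7473 = 2.426.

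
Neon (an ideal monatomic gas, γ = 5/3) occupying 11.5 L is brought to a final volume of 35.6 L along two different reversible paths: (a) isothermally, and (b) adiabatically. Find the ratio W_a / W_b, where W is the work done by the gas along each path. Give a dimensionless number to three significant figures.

W_a / W_b ≈ 1.42

Path (a) isothermal: W = P₁V₁ ln(V₂/V₁) → W_a/(P₁V₁) = 1.13.
Path (b) adiabatic: W = P₁V₁(1 − (V₁/V₂)^(γ−1))/(γ−1) → W_b/(P₁V₁) = 0.7938.
W_a / W_b = 1.13 / 0.7938 = 1.424.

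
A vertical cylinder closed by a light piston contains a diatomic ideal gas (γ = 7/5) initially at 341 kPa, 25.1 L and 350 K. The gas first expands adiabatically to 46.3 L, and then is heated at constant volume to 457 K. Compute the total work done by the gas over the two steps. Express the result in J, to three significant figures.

Step 1 (adiabatic): W = (P₁V₁ − P₂V₂)/(γ−1) = (8559 − 6700)/0.4 = 4648 J.
Step 2 (isochoric): W = 0 (constant volume).
W_total = 4648 + 0 = 4648 J.

W_total ≈ 4650 J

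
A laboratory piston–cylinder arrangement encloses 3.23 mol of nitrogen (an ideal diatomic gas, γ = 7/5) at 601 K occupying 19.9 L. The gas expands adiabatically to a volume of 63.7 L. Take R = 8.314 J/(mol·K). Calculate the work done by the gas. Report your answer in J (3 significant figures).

W ≈ 15000 J

Adiabatic: TV^(γ−1) = const with γ = 7/5.
T₂ = T₁ (V₁/V₂)^(γ−1) = 601 × (19.9/63.7)^0.4 = 601 × 0.6279 = 377.4 K.
W_by = nCᵥ(T₁ − T₂) = (3.23)(20.79)(601 − 377.4) = 15014 J.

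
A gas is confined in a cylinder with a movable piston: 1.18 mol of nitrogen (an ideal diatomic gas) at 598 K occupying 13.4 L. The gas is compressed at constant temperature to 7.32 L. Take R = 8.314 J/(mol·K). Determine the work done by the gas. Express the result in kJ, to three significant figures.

Isothermal: W = nRT ln(V₂/V₁).
W = (1.18)(8.314)(598) × ln(7.32/13.4)
  = 5867 × -0.6046
W_by_gas = -3547 J.

W ≈ -3.55 kJ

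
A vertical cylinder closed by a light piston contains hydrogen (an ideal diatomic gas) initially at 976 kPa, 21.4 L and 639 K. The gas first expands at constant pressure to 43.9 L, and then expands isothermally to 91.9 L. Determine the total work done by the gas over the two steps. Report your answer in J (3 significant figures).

W_total ≈ 53600 J

Step 1 (isobaric): W = PΔV = (976 kPa)(43.9 − 21.4 L) = 21960 J.
After step 1: P = 976 kPa, V = 43.9 L, T = 1311 K.
Step 2 (isothermal): W = P₁V₁ ln(V₂/V₁) = (42846) ln(91.9/43.9) = 31654 J.
W_total = 21960 + 31654 = 53614 J.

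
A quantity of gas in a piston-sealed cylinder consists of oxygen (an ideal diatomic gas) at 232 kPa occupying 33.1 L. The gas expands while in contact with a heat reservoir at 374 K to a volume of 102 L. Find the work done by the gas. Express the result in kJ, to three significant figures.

W ≈ 8.64 kJ

Isothermal: W = nRT ln(V₂/V₁) = P₁V₁ ln(V₂/V₁).
P₁V₁ = (232 kPa)(33.1 L) = 7679 J.
W = 7679 × ln(102/33.1) = 7679 × 1.125
W_by_gas = 8642 J.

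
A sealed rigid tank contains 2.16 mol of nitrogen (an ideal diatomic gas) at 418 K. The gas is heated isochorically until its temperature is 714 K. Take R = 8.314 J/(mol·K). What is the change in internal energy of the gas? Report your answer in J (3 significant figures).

ΔU ≈ 13300 J

Constant volume ⇒ W = 0, so Q = ΔU = nCᵥΔT with Cᵥ = 5R/2 = 20.79 J/(mol·K).
ΔU = (2.16)(20.79)(714 − 418) = 13289 J.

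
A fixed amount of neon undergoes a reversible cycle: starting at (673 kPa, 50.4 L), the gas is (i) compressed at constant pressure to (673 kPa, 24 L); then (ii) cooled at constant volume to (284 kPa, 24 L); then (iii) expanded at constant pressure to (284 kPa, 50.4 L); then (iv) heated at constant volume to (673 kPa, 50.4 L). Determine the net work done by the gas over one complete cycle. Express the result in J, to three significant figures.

Constant-volume legs do no work.
W(i) = (673)(24 − 50.4) = -17767 J; W(iii) = (284)(50.4 − 24) = 7498 J.
W_net = -17767 + 7498 = -10270 J (the counter-clockwise enclosed area).

W_net ≈ -10300 J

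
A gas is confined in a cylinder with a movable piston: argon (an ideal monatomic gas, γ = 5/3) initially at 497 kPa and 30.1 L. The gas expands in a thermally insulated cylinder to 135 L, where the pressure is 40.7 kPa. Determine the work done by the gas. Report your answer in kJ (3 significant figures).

Adiabatic: W = (P₁V₁ − P₂V₂)/(γ − 1) with γ = 5/3.
P₁V₁ = 14960 J, P₂V₂ = 5494 J.
W = (14960 − 5494) / 0.6667 = 14198 J.

W ≈ 14.2 kJ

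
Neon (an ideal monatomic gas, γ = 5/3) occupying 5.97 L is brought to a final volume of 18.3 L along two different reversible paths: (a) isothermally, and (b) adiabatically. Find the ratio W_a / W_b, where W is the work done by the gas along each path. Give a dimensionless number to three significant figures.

W_a / W_b ≈ 1.42

Path (a) isothermal: W = P₁V₁ ln(V₂/V₁) → W_a/(P₁V₁) = 1.12.
Path (b) adiabatic: W = P₁V₁(1 − (V₁/V₂)^(γ−1))/(γ−1) → W_b/(P₁V₁) = 0.7892.
W_a / W_b = 1.12 / 0.7892 = 1.419.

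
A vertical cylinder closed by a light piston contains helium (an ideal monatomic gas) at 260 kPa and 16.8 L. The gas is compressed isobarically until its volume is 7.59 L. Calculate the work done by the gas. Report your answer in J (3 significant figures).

Isobaric: W = P ΔV.
W = (260 kPa)(7.59 − 16.8 L) = (260)(-9.21) = -2395 J.

W ≈ -2390 J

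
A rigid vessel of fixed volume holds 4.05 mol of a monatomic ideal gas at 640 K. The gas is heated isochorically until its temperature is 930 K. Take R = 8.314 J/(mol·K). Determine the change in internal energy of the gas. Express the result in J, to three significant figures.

Constant volume ⇒ W = 0, so Q = ΔU = nCᵥΔT with Cᵥ = 3R/2 = 12.47 J/(mol·K).
ΔU = (4.05)(12.47)(930 − 640) = 14647 J.

ΔU ≈ 14600 J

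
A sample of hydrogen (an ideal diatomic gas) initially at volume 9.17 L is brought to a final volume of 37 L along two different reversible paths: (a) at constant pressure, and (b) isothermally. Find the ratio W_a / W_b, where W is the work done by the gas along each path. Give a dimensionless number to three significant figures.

Path (a) isobaric: W = P₁(V₂ − V₁) → W_a/(P₁V₁) = 3.035.
Path (b) isothermal: W = P₁V₁ ln(V₂/V₁) → W_b/(P₁V₁) = 1.395.
W_a / W_b = 3.035 / 1.395 = 2.176.

W_a / W_b ≈ 2.18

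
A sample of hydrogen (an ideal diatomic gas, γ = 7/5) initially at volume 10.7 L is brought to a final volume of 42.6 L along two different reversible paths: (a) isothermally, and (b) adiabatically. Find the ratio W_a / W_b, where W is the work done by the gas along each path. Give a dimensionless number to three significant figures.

Path (a) isothermal: W = P₁V₁ ln(V₂/V₁) → W_a/(P₁V₁) = 1.382.
Path (b) adiabatic: W = P₁V₁(1 − (V₁/V₂)^(γ−1))/(γ−1) → W_b/(P₁V₁) = 1.061.
W_a / W_b = 1.382 / 1.061 = 1.302.

W_a / W_b ≈ 1.30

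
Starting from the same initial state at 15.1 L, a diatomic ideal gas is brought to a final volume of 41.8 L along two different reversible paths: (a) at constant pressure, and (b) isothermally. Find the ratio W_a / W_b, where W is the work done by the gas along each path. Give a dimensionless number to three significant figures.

Path (a) isobaric: W = P₁(V₂ − V₁) → W_a/(P₁V₁) = 1.768.
Path (b) isothermal: W = P₁V₁ ln(V₂/V₁) → W_b/(P₁V₁) = 1.018.
W_a / W_b = 1.768 / 1.018 = 1.737.

W_a / W_b ≈ 1.74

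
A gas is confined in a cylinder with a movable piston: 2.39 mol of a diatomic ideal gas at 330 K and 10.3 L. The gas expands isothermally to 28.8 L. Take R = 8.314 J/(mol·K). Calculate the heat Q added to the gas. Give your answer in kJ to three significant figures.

Isothermal ⇒ ΔU = 0, so Q = W = nRT ln(V₂/V₁).
Q = (2.39)(8.314)(330) ln(28.8/10.3) = 6557 × 1.028 = 6742 J.

Q ≈ 6.74 kJ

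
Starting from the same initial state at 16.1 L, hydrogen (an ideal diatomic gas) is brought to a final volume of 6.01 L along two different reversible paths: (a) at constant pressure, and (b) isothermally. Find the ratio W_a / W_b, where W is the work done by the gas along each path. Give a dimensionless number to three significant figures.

Path (a) isobaric: W = P₁(V₂ − V₁) → W_a/(P₁V₁) = -0.6267.
Path (b) isothermal: W = P₁V₁ ln(V₂/V₁) → W_b/(P₁V₁) = -0.9854.
W_a / W_b = -0.6267 / -0.9854 = 0.636.

W_a / W_b ≈ 0.636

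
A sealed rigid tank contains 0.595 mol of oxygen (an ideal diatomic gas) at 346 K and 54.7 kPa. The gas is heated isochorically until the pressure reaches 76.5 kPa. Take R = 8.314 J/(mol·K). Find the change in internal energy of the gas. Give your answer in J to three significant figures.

Constant volume ⇒ W = 0, so Q = ΔU = nCᵥΔT with Cᵥ = 5R/2 = 20.79 J/(mol·K).
At constant V, T₂/T₁ = P₂/P₁ ⇒ ΔT = T₁(P₂/P₁ − 1) = 346·(76.5/54.7 − 1) = 137.9 K.
ΔU = (0.595)(20.79)(137.9) = 1705 J.

ΔU ≈ 1710 J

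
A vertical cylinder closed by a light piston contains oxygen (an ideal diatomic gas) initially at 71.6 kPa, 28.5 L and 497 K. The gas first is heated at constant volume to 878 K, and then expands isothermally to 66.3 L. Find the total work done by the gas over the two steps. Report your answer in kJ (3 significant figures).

W_total ≈ 3.04 kJ

Step 1 (isochoric): W = 0 (constant volume).
After step 1: P = 126.5 kPa (V unchanged).
Step 2 (isothermal): W = P₁V₁ ln(V₂/V₁) = (3605) ln(66.3/28.5) = 3044 J.
W_total = 0 + 3044 = 3044 J.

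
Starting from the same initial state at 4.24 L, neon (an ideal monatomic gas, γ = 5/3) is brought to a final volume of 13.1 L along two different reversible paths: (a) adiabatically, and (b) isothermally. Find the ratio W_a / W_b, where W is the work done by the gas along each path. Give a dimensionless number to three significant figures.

Path (a) adiabatic: W = P₁V₁(1 − (V₁/V₂)^(γ−1))/(γ−1) → W_a/(P₁V₁) = 0.7929.
Path (b) isothermal: W = P₁V₁ ln(V₂/V₁) → W_b/(P₁V₁) = 1.128.
W_a / W_b = 0.7929 / 1.128 = 0.7029.

W_a / W_b ≈ 0.703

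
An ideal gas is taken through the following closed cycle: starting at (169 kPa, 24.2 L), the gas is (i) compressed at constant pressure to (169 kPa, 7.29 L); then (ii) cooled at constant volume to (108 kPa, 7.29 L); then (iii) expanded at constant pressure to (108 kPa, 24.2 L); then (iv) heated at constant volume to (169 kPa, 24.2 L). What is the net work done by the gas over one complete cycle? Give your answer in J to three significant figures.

W_net ≈ -1030 J

Constant-volume legs do no work.
W(i) = (169)(7.29 − 24.2) = -2858 J; W(iii) = (108)(24.2 − 7.29) = 1826 J.
W_net = -2858 + 1826 = -1032 J (the counter-clockwise enclosed area).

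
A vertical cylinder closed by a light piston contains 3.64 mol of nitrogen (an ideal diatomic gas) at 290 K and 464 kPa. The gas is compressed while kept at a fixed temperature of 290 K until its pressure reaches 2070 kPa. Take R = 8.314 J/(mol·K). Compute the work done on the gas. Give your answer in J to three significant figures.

Isothermal process: W = nRT ln(V₂/V₁) = nRT ln(P₁/P₂).
W = (3.64)(8.314)(290) × ln(464/2070)
  = 8776 × ln(0.2242) = 8776 × -1.495
W_by_gas = -13124 J; work on gas = −W_by = 13124 J.

W ≈ 13100 J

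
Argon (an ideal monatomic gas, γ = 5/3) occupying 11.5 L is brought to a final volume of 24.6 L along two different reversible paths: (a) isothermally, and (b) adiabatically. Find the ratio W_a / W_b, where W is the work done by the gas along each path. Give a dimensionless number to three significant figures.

Path (a) isothermal: W = P₁V₁ ln(V₂/V₁) → W_a/(P₁V₁) = 0.7604.
Path (b) adiabatic: W = P₁V₁(1 − (V₁/V₂)^(γ−1))/(γ−1) → W_b/(P₁V₁) = 0.5965.
W_a / W_b = 0.7604 / 0.5965 = 1.275.

W_a / W_b ≈ 1.27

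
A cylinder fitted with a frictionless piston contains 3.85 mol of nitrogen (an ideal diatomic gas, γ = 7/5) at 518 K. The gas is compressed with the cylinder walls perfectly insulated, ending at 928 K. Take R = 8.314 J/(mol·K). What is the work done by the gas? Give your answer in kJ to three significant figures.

W ≈ -32.8 kJ

Adiabatic ⇒ Q = 0, so W_by = −ΔU = nCᵥ(T₁ − T₂).
Cᵥ = 5R/2 = 20.79 J/(mol·K).
W = (3.85)(20.79)(518 − 928) = -32809 J.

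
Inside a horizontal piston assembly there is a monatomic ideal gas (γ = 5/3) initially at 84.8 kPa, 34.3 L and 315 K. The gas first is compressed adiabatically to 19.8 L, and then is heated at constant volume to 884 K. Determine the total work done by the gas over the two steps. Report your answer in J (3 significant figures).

Step 1 (adiabatic): W = (P₁V₁ − P₂V₂)/(γ−1) = (2909 − 4195)/0.667 = -1930 J.
Step 2 (isochoric): W = 0 (constant volume).
W_total = -1930 + 0 = -1930 J.

W_total ≈ -1930 J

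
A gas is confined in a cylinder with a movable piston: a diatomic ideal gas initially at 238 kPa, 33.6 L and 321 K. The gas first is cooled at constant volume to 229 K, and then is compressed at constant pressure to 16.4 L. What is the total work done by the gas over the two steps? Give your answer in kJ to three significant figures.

W_total ≈ -2.92 kJ

Step 1 (isochoric): W = 0 (constant volume).
After step 1: P = 169.8 kPa (V unchanged).
Step 2 (isobaric): W = PΔV = (169.8 kPa)(16.4 − 33.6 L) = -2920 J.
W_total = 0 − 2920 = -2920 J.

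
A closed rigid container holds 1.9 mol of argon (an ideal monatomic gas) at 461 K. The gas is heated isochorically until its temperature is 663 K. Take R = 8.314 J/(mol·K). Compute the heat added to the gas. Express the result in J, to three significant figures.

Q ≈ 4790 J

Constant volume ⇒ W = 0, so Q = ΔU = nCᵥΔT with Cᵥ = 3R/2 = 12.47 J/(mol·K).
ΔU = (1.9)(12.47)(663 − 461) = 4786 J.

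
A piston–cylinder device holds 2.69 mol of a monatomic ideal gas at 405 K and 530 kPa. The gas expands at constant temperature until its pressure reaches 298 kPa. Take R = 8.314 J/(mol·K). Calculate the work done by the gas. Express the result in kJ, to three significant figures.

W ≈ 5.22 kJ

Isothermal process: W = nRT ln(V₂/V₁) = nRT ln(P₁/P₂).
W = (2.69)(8.314)(405) × ln(530/298)
  = 9058 × ln(1.779) = 9058 × 0.5758
W_by_gas = 5215 J.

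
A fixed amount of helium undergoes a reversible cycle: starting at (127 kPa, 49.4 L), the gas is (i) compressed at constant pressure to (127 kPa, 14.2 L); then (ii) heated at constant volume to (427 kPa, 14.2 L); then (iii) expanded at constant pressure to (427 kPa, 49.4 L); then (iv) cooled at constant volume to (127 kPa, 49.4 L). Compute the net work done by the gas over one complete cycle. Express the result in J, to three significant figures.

W_net ≈ 10600 J

Constant-volume legs do no work.
W(i) = (127)(14.2 − 49.4) = -4470 J; W(iii) = (427)(49.4 − 14.2) = 15030 J.
W_net = -4470 + 15030 = 10560 J (the clockwise enclosed area).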